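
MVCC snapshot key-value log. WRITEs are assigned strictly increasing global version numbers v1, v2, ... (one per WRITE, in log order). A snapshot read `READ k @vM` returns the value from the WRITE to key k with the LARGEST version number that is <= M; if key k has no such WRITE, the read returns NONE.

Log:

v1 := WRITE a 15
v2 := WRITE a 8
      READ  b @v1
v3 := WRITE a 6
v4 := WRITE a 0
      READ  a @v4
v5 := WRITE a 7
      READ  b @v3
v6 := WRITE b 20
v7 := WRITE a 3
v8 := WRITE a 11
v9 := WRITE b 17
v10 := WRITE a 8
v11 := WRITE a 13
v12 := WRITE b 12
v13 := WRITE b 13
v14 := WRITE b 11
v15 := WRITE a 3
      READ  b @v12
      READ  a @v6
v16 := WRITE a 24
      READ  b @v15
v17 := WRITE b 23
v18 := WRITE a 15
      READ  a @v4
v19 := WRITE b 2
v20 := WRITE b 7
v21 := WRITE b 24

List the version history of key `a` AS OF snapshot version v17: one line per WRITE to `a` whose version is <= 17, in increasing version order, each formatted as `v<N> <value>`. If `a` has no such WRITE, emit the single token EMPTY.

Scan writes for key=a with version <= 17:
  v1 WRITE a 15 -> keep
  v2 WRITE a 8 -> keep
  v3 WRITE a 6 -> keep
  v4 WRITE a 0 -> keep
  v5 WRITE a 7 -> keep
  v6 WRITE b 20 -> skip
  v7 WRITE a 3 -> keep
  v8 WRITE a 11 -> keep
  v9 WRITE b 17 -> skip
  v10 WRITE a 8 -> keep
  v11 WRITE a 13 -> keep
  v12 WRITE b 12 -> skip
  v13 WRITE b 13 -> skip
  v14 WRITE b 11 -> skip
  v15 WRITE a 3 -> keep
  v16 WRITE a 24 -> keep
  v17 WRITE b 23 -> skip
  v18 WRITE a 15 -> drop (> snap)
  v19 WRITE b 2 -> skip
  v20 WRITE b 7 -> skip
  v21 WRITE b 24 -> skip
Collected: [(1, 15), (2, 8), (3, 6), (4, 0), (5, 7), (7, 3), (8, 11), (10, 8), (11, 13), (15, 3), (16, 24)]

Answer: v1 15
v2 8
v3 6
v4 0
v5 7
v7 3
v8 11
v10 8
v11 13
v15 3
v16 24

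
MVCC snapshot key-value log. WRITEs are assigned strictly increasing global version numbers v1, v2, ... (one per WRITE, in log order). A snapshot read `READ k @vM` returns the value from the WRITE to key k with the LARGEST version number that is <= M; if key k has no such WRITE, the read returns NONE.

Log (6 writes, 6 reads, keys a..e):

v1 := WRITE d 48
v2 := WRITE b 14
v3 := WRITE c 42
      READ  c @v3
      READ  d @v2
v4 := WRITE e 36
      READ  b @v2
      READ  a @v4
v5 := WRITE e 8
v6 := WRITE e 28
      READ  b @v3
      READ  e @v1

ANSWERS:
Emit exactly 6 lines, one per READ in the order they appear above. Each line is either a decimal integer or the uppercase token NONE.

Answer: 42
48
14
NONE
14
NONE

Derivation:
v1: WRITE d=48  (d history now [(1, 48)])
v2: WRITE b=14  (b history now [(2, 14)])
v3: WRITE c=42  (c history now [(3, 42)])
READ c @v3: history=[(3, 42)] -> pick v3 -> 42
READ d @v2: history=[(1, 48)] -> pick v1 -> 48
v4: WRITE e=36  (e history now [(4, 36)])
READ b @v2: history=[(2, 14)] -> pick v2 -> 14
READ a @v4: history=[] -> no version <= 4 -> NONE
v5: WRITE e=8  (e history now [(4, 36), (5, 8)])
v6: WRITE e=28  (e history now [(4, 36), (5, 8), (6, 28)])
READ b @v3: history=[(2, 14)] -> pick v2 -> 14
READ e @v1: history=[(4, 36), (5, 8), (6, 28)] -> no version <= 1 -> NONE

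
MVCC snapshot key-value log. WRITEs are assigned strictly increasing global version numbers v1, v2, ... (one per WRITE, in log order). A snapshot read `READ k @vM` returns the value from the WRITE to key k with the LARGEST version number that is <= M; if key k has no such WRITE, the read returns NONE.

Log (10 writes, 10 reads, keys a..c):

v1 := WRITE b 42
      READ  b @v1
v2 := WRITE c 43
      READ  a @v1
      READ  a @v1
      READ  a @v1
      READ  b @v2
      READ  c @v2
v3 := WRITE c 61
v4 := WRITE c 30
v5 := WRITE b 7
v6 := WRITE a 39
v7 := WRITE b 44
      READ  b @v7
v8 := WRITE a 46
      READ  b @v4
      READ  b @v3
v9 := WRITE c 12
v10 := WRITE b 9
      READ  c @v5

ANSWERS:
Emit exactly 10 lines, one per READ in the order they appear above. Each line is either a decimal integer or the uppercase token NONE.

Answer: 42
NONE
NONE
NONE
42
43
44
42
42
30

Derivation:
v1: WRITE b=42  (b history now [(1, 42)])
READ b @v1: history=[(1, 42)] -> pick v1 -> 42
v2: WRITE c=43  (c history now [(2, 43)])
READ a @v1: history=[] -> no version <= 1 -> NONE
READ a @v1: history=[] -> no version <= 1 -> NONE
READ a @v1: history=[] -> no version <= 1 -> NONE
READ b @v2: history=[(1, 42)] -> pick v1 -> 42
READ c @v2: history=[(2, 43)] -> pick v2 -> 43
v3: WRITE c=61  (c history now [(2, 43), (3, 61)])
v4: WRITE c=30  (c history now [(2, 43), (3, 61), (4, 30)])
v5: WRITE b=7  (b history now [(1, 42), (5, 7)])
v6: WRITE a=39  (a history now [(6, 39)])
v7: WRITE b=44  (b history now [(1, 42), (5, 7), (7, 44)])
READ b @v7: history=[(1, 42), (5, 7), (7, 44)] -> pick v7 -> 44
v8: WRITE a=46  (a history now [(6, 39), (8, 46)])
READ b @v4: history=[(1, 42), (5, 7), (7, 44)] -> pick v1 -> 42
READ b @v3: history=[(1, 42), (5, 7), (7, 44)] -> pick v1 -> 42
v9: WRITE c=12  (c history now [(2, 43), (3, 61), (4, 30), (9, 12)])
v10: WRITE b=9  (b history now [(1, 42), (5, 7), (7, 44), (10, 9)])
READ c @v5: history=[(2, 43), (3, 61), (4, 30), (9, 12)] -> pick v4 -> 30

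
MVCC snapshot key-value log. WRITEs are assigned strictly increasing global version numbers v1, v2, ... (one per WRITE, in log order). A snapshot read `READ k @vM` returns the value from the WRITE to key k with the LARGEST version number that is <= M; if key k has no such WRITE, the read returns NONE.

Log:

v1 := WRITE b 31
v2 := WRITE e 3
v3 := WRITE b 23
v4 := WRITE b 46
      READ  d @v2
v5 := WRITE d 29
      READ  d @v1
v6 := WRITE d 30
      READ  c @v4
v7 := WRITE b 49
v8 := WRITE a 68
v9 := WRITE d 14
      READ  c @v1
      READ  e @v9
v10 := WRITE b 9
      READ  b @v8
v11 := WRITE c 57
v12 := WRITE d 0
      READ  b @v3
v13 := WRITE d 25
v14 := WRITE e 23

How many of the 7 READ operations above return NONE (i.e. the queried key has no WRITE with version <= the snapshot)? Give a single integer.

Answer: 4

Derivation:
v1: WRITE b=31  (b history now [(1, 31)])
v2: WRITE e=3  (e history now [(2, 3)])
v3: WRITE b=23  (b history now [(1, 31), (3, 23)])
v4: WRITE b=46  (b history now [(1, 31), (3, 23), (4, 46)])
READ d @v2: history=[] -> no version <= 2 -> NONE
v5: WRITE d=29  (d history now [(5, 29)])
READ d @v1: history=[(5, 29)] -> no version <= 1 -> NONE
v6: WRITE d=30  (d history now [(5, 29), (6, 30)])
READ c @v4: history=[] -> no version <= 4 -> NONE
v7: WRITE b=49  (b history now [(1, 31), (3, 23), (4, 46), (7, 49)])
v8: WRITE a=68  (a history now [(8, 68)])
v9: WRITE d=14  (d history now [(5, 29), (6, 30), (9, 14)])
READ c @v1: history=[] -> no version <= 1 -> NONE
READ e @v9: history=[(2, 3)] -> pick v2 -> 3
v10: WRITE b=9  (b history now [(1, 31), (3, 23), (4, 46), (7, 49), (10, 9)])
READ b @v8: history=[(1, 31), (3, 23), (4, 46), (7, 49), (10, 9)] -> pick v7 -> 49
v11: WRITE c=57  (c history now [(11, 57)])
v12: WRITE d=0  (d history now [(5, 29), (6, 30), (9, 14), (12, 0)])
READ b @v3: history=[(1, 31), (3, 23), (4, 46), (7, 49), (10, 9)] -> pick v3 -> 23
v13: WRITE d=25  (d history now [(5, 29), (6, 30), (9, 14), (12, 0), (13, 25)])
v14: WRITE e=23  (e history now [(2, 3), (14, 23)])
Read results in order: ['NONE', 'NONE', 'NONE', 'NONE', '3', '49', '23']
NONE count = 4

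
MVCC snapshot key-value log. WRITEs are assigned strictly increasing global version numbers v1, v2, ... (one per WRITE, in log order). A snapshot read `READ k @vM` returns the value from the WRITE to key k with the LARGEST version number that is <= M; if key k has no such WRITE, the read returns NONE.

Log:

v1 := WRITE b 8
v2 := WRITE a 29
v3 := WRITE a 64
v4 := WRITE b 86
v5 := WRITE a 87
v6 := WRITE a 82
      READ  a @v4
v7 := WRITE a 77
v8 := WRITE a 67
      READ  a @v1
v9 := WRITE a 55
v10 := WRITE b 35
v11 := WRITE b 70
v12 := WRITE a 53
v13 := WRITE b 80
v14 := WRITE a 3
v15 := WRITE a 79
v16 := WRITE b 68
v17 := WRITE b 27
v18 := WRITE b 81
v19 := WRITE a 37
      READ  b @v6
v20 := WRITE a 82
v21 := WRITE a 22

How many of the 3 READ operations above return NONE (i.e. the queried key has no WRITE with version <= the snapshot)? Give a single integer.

Answer: 1

Derivation:
v1: WRITE b=8  (b history now [(1, 8)])
v2: WRITE a=29  (a history now [(2, 29)])
v3: WRITE a=64  (a history now [(2, 29), (3, 64)])
v4: WRITE b=86  (b history now [(1, 8), (4, 86)])
v5: WRITE a=87  (a history now [(2, 29), (3, 64), (5, 87)])
v6: WRITE a=82  (a history now [(2, 29), (3, 64), (5, 87), (6, 82)])
READ a @v4: history=[(2, 29), (3, 64), (5, 87), (6, 82)] -> pick v3 -> 64
v7: WRITE a=77  (a history now [(2, 29), (3, 64), (5, 87), (6, 82), (7, 77)])
v8: WRITE a=67  (a history now [(2, 29), (3, 64), (5, 87), (6, 82), (7, 77), (8, 67)])
READ a @v1: history=[(2, 29), (3, 64), (5, 87), (6, 82), (7, 77), (8, 67)] -> no version <= 1 -> NONE
v9: WRITE a=55  (a history now [(2, 29), (3, 64), (5, 87), (6, 82), (7, 77), (8, 67), (9, 55)])
v10: WRITE b=35  (b history now [(1, 8), (4, 86), (10, 35)])
v11: WRITE b=70  (b history now [(1, 8), (4, 86), (10, 35), (11, 70)])
v12: WRITE a=53  (a history now [(2, 29), (3, 64), (5, 87), (6, 82), (7, 77), (8, 67), (9, 55), (12, 53)])
v13: WRITE b=80  (b history now [(1, 8), (4, 86), (10, 35), (11, 70), (13, 80)])
v14: WRITE a=3  (a history now [(2, 29), (3, 64), (5, 87), (6, 82), (7, 77), (8, 67), (9, 55), (12, 53), (14, 3)])
v15: WRITE a=79  (a history now [(2, 29), (3, 64), (5, 87), (6, 82), (7, 77), (8, 67), (9, 55), (12, 53), (14, 3), (15, 79)])
v16: WRITE b=68  (b history now [(1, 8), (4, 86), (10, 35), (11, 70), (13, 80), (16, 68)])
v17: WRITE b=27  (b history now [(1, 8), (4, 86), (10, 35), (11, 70), (13, 80), (16, 68), (17, 27)])
v18: WRITE b=81  (b history now [(1, 8), (4, 86), (10, 35), (11, 70), (13, 80), (16, 68), (17, 27), (18, 81)])
v19: WRITE a=37  (a history now [(2, 29), (3, 64), (5, 87), (6, 82), (7, 77), (8, 67), (9, 55), (12, 53), (14, 3), (15, 79), (19, 37)])
READ b @v6: history=[(1, 8), (4, 86), (10, 35), (11, 70), (13, 80), (16, 68), (17, 27), (18, 81)] -> pick v4 -> 86
v20: WRITE a=82  (a history now [(2, 29), (3, 64), (5, 87), (6, 82), (7, 77), (8, 67), (9, 55), (12, 53), (14, 3), (15, 79), (19, 37), (20, 82)])
v21: WRITE a=22  (a history now [(2, 29), (3, 64), (5, 87), (6, 82), (7, 77), (8, 67), (9, 55), (12, 53), (14, 3), (15, 79), (19, 37), (20, 82), (21, 22)])
Read results in order: ['64', 'NONE', '86']
NONE count = 1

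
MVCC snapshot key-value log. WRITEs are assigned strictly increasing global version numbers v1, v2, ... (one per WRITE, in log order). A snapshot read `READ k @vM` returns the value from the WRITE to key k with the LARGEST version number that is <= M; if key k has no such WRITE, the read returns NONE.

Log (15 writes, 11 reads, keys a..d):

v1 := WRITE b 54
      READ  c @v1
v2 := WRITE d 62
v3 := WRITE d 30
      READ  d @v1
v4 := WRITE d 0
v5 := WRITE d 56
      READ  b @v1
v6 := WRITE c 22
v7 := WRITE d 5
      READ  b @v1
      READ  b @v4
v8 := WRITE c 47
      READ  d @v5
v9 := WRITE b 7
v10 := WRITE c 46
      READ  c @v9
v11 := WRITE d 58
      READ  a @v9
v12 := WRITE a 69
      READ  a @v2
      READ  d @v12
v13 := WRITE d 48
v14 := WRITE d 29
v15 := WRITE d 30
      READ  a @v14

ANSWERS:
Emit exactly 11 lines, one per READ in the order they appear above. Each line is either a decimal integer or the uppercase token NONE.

Answer: NONE
NONE
54
54
54
56
47
NONE
NONE
58
69

Derivation:
v1: WRITE b=54  (b history now [(1, 54)])
READ c @v1: history=[] -> no version <= 1 -> NONE
v2: WRITE d=62  (d history now [(2, 62)])
v3: WRITE d=30  (d history now [(2, 62), (3, 30)])
READ d @v1: history=[(2, 62), (3, 30)] -> no version <= 1 -> NONE
v4: WRITE d=0  (d history now [(2, 62), (3, 30), (4, 0)])
v5: WRITE d=56  (d history now [(2, 62), (3, 30), (4, 0), (5, 56)])
READ b @v1: history=[(1, 54)] -> pick v1 -> 54
v6: WRITE c=22  (c history now [(6, 22)])
v7: WRITE d=5  (d history now [(2, 62), (3, 30), (4, 0), (5, 56), (7, 5)])
READ b @v1: history=[(1, 54)] -> pick v1 -> 54
READ b @v4: history=[(1, 54)] -> pick v1 -> 54
v8: WRITE c=47  (c history now [(6, 22), (8, 47)])
READ d @v5: history=[(2, 62), (3, 30), (4, 0), (5, 56), (7, 5)] -> pick v5 -> 56
v9: WRITE b=7  (b history now [(1, 54), (9, 7)])
v10: WRITE c=46  (c history now [(6, 22), (8, 47), (10, 46)])
READ c @v9: history=[(6, 22), (8, 47), (10, 46)] -> pick v8 -> 47
v11: WRITE d=58  (d history now [(2, 62), (3, 30), (4, 0), (5, 56), (7, 5), (11, 58)])
READ a @v9: history=[] -> no version <= 9 -> NONE
v12: WRITE a=69  (a history now [(12, 69)])
READ a @v2: history=[(12, 69)] -> no version <= 2 -> NONE
READ d @v12: history=[(2, 62), (3, 30), (4, 0), (5, 56), (7, 5), (11, 58)] -> pick v11 -> 58
v13: WRITE d=48  (d history now [(2, 62), (3, 30), (4, 0), (5, 56), (7, 5), (11, 58), (13, 48)])
v14: WRITE d=29  (d history now [(2, 62), (3, 30), (4, 0), (5, 56), (7, 5), (11, 58), (13, 48), (14, 29)])
v15: WRITE d=30  (d history now [(2, 62), (3, 30), (4, 0), (5, 56), (7, 5), (11, 58), (13, 48), (14, 29), (15, 30)])
READ a @v14: history=[(12, 69)] -> pick v12 -> 69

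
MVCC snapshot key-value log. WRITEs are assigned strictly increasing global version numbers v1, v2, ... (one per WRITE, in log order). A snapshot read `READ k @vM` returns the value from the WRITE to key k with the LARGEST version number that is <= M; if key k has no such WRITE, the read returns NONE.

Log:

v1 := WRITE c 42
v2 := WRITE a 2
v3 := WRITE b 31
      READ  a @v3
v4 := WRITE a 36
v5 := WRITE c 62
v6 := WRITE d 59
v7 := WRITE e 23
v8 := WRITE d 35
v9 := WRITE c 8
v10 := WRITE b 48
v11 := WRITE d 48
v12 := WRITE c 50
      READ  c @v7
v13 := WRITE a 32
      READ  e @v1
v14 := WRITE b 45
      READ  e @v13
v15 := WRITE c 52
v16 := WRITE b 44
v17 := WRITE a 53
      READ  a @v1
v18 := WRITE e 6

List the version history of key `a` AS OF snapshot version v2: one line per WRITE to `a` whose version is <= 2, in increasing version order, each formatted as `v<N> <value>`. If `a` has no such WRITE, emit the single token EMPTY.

Scan writes for key=a with version <= 2:
  v1 WRITE c 42 -> skip
  v2 WRITE a 2 -> keep
  v3 WRITE b 31 -> skip
  v4 WRITE a 36 -> drop (> snap)
  v5 WRITE c 62 -> skip
  v6 WRITE d 59 -> skip
  v7 WRITE e 23 -> skip
  v8 WRITE d 35 -> skip
  v9 WRITE c 8 -> skip
  v10 WRITE b 48 -> skip
  v11 WRITE d 48 -> skip
  v12 WRITE c 50 -> skip
  v13 WRITE a 32 -> drop (> snap)
  v14 WRITE b 45 -> skip
  v15 WRITE c 52 -> skip
  v16 WRITE b 44 -> skip
  v17 WRITE a 53 -> drop (> snap)
  v18 WRITE e 6 -> skip
Collected: [(2, 2)]

Answer: v2 2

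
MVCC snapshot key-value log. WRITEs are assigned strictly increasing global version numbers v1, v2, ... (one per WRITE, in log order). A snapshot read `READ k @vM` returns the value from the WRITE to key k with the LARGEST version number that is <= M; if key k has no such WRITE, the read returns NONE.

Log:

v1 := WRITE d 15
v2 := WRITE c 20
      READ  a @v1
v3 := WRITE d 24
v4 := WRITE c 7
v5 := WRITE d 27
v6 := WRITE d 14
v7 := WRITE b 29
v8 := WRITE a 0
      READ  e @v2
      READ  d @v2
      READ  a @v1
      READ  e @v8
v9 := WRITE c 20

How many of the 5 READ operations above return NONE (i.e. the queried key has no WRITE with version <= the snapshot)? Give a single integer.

v1: WRITE d=15  (d history now [(1, 15)])
v2: WRITE c=20  (c history now [(2, 20)])
READ a @v1: history=[] -> no version <= 1 -> NONE
v3: WRITE d=24  (d history now [(1, 15), (3, 24)])
v4: WRITE c=7  (c history now [(2, 20), (4, 7)])
v5: WRITE d=27  (d history now [(1, 15), (3, 24), (5, 27)])
v6: WRITE d=14  (d history now [(1, 15), (3, 24), (5, 27), (6, 14)])
v7: WRITE b=29  (b history now [(7, 29)])
v8: WRITE a=0  (a history now [(8, 0)])
READ e @v2: history=[] -> no version <= 2 -> NONE
READ d @v2: history=[(1, 15), (3, 24), (5, 27), (6, 14)] -> pick v1 -> 15
READ a @v1: history=[(8, 0)] -> no version <= 1 -> NONE
READ e @v8: history=[] -> no version <= 8 -> NONE
v9: WRITE c=20  (c history now [(2, 20), (4, 7), (9, 20)])
Read results in order: ['NONE', 'NONE', '15', 'NONE', 'NONE']
NONE count = 4

Answer: 4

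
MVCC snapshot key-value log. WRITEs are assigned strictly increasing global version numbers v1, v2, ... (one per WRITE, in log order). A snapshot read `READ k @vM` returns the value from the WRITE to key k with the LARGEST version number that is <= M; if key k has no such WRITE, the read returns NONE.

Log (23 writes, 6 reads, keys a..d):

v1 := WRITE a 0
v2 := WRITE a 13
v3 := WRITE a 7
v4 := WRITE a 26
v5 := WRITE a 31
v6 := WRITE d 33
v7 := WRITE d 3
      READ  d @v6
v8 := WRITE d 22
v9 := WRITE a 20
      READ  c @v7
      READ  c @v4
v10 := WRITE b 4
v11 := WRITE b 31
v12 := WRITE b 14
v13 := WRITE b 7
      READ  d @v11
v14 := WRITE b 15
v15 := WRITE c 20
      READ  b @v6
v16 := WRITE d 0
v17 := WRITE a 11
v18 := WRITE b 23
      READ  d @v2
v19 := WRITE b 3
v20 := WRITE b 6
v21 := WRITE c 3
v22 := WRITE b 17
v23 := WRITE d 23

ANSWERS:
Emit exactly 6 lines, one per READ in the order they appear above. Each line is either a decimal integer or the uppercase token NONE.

v1: WRITE a=0  (a history now [(1, 0)])
v2: WRITE a=13  (a history now [(1, 0), (2, 13)])
v3: WRITE a=7  (a history now [(1, 0), (2, 13), (3, 7)])
v4: WRITE a=26  (a history now [(1, 0), (2, 13), (3, 7), (4, 26)])
v5: WRITE a=31  (a history now [(1, 0), (2, 13), (3, 7), (4, 26), (5, 31)])
v6: WRITE d=33  (d history now [(6, 33)])
v7: WRITE d=3  (d history now [(6, 33), (7, 3)])
READ d @v6: history=[(6, 33), (7, 3)] -> pick v6 -> 33
v8: WRITE d=22  (d history now [(6, 33), (7, 3), (8, 22)])
v9: WRITE a=20  (a history now [(1, 0), (2, 13), (3, 7), (4, 26), (5, 31), (9, 20)])
READ c @v7: history=[] -> no version <= 7 -> NONE
READ c @v4: history=[] -> no version <= 4 -> NONE
v10: WRITE b=4  (b history now [(10, 4)])
v11: WRITE b=31  (b history now [(10, 4), (11, 31)])
v12: WRITE b=14  (b history now [(10, 4), (11, 31), (12, 14)])
v13: WRITE b=7  (b history now [(10, 4), (11, 31), (12, 14), (13, 7)])
READ d @v11: history=[(6, 33), (7, 3), (8, 22)] -> pick v8 -> 22
v14: WRITE b=15  (b history now [(10, 4), (11, 31), (12, 14), (13, 7), (14, 15)])
v15: WRITE c=20  (c history now [(15, 20)])
READ b @v6: history=[(10, 4), (11, 31), (12, 14), (13, 7), (14, 15)] -> no version <= 6 -> NONE
v16: WRITE d=0  (d history now [(6, 33), (7, 3), (8, 22), (16, 0)])
v17: WRITE a=11  (a history now [(1, 0), (2, 13), (3, 7), (4, 26), (5, 31), (9, 20), (17, 11)])
v18: WRITE b=23  (b history now [(10, 4), (11, 31), (12, 14), (13, 7), (14, 15), (18, 23)])
READ d @v2: history=[(6, 33), (7, 3), (8, 22), (16, 0)] -> no version <= 2 -> NONE
v19: WRITE b=3  (b history now [(10, 4), (11, 31), (12, 14), (13, 7), (14, 15), (18, 23), (19, 3)])
v20: WRITE b=6  (b history now [(10, 4), (11, 31), (12, 14), (13, 7), (14, 15), (18, 23), (19, 3), (20, 6)])
v21: WRITE c=3  (c history now [(15, 20), (21, 3)])
v22: WRITE b=17  (b history now [(10, 4), (11, 31), (12, 14), (13, 7), (14, 15), (18, 23), (19, 3), (20, 6), (22, 17)])
v23: WRITE d=23  (d history now [(6, 33), (7, 3), (8, 22), (16, 0), (23, 23)])

Answer: 33
NONE
NONE
22
NONE
NONE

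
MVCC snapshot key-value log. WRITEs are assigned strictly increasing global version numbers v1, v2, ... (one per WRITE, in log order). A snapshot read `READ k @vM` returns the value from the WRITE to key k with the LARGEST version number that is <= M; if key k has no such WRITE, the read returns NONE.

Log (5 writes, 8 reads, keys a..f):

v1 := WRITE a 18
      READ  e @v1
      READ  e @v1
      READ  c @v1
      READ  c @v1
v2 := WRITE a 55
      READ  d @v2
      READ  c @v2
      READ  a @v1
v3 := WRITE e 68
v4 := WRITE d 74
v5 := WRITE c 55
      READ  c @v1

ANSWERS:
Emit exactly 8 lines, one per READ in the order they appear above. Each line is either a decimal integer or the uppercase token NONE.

Answer: NONE
NONE
NONE
NONE
NONE
NONE
18
NONE

Derivation:
v1: WRITE a=18  (a history now [(1, 18)])
READ e @v1: history=[] -> no version <= 1 -> NONE
READ e @v1: history=[] -> no version <= 1 -> NONE
READ c @v1: history=[] -> no version <= 1 -> NONE
READ c @v1: history=[] -> no version <= 1 -> NONE
v2: WRITE a=55  (a history now [(1, 18), (2, 55)])
READ d @v2: history=[] -> no version <= 2 -> NONE
READ c @v2: history=[] -> no version <= 2 -> NONE
READ a @v1: history=[(1, 18), (2, 55)] -> pick v1 -> 18
v3: WRITE e=68  (e history now [(3, 68)])
v4: WRITE d=74  (d history now [(4, 74)])
v5: WRITE c=55  (c history now [(5, 55)])
READ c @v1: history=[(5, 55)] -> no version <= 1 -> NONE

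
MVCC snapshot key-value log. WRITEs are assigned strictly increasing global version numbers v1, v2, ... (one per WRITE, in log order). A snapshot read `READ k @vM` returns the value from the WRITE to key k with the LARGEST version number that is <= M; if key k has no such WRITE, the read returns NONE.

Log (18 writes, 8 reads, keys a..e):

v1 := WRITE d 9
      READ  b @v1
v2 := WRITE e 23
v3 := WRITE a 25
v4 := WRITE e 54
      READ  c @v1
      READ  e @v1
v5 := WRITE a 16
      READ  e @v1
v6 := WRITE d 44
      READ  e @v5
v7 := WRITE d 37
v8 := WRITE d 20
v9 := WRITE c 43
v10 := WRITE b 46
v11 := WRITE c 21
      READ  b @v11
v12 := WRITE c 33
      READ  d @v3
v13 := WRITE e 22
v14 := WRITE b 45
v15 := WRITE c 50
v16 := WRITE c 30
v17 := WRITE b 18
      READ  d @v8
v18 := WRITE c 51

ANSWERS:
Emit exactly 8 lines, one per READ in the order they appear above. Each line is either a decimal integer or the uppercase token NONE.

v1: WRITE d=9  (d history now [(1, 9)])
READ b @v1: history=[] -> no version <= 1 -> NONE
v2: WRITE e=23  (e history now [(2, 23)])
v3: WRITE a=25  (a history now [(3, 25)])
v4: WRITE e=54  (e history now [(2, 23), (4, 54)])
READ c @v1: history=[] -> no version <= 1 -> NONE
READ e @v1: history=[(2, 23), (4, 54)] -> no version <= 1 -> NONE
v5: WRITE a=16  (a history now [(3, 25), (5, 16)])
READ e @v1: history=[(2, 23), (4, 54)] -> no version <= 1 -> NONE
v6: WRITE d=44  (d history now [(1, 9), (6, 44)])
READ e @v5: history=[(2, 23), (4, 54)] -> pick v4 -> 54
v7: WRITE d=37  (d history now [(1, 9), (6, 44), (7, 37)])
v8: WRITE d=20  (d history now [(1, 9), (6, 44), (7, 37), (8, 20)])
v9: WRITE c=43  (c history now [(9, 43)])
v10: WRITE b=46  (b history now [(10, 46)])
v11: WRITE c=21  (c history now [(9, 43), (11, 21)])
READ b @v11: history=[(10, 46)] -> pick v10 -> 46
v12: WRITE c=33  (c history now [(9, 43), (11, 21), (12, 33)])
READ d @v3: history=[(1, 9), (6, 44), (7, 37), (8, 20)] -> pick v1 -> 9
v13: WRITE e=22  (e history now [(2, 23), (4, 54), (13, 22)])
v14: WRITE b=45  (b history now [(10, 46), (14, 45)])
v15: WRITE c=50  (c history now [(9, 43), (11, 21), (12, 33), (15, 50)])
v16: WRITE c=30  (c history now [(9, 43), (11, 21), (12, 33), (15, 50), (16, 30)])
v17: WRITE b=18  (b history now [(10, 46), (14, 45), (17, 18)])
READ d @v8: history=[(1, 9), (6, 44), (7, 37), (8, 20)] -> pick v8 -> 20
v18: WRITE c=51  (c history now [(9, 43), (11, 21), (12, 33), (15, 50), (16, 30), (18, 51)])

Answer: NONE
NONE
NONE
NONE
54
46
9
20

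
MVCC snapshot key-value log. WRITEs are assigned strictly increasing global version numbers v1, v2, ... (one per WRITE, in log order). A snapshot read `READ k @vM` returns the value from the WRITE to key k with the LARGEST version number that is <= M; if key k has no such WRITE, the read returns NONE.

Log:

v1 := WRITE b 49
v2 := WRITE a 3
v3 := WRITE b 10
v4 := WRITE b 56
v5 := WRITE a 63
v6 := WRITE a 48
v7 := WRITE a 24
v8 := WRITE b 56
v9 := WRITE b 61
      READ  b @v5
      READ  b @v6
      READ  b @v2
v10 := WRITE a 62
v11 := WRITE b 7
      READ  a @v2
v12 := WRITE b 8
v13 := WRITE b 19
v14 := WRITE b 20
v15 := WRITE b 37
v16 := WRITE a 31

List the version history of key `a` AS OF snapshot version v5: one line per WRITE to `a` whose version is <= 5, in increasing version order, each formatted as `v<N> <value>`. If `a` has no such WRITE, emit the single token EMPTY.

Answer: v2 3
v5 63

Derivation:
Scan writes for key=a with version <= 5:
  v1 WRITE b 49 -> skip
  v2 WRITE a 3 -> keep
  v3 WRITE b 10 -> skip
  v4 WRITE b 56 -> skip
  v5 WRITE a 63 -> keep
  v6 WRITE a 48 -> drop (> snap)
  v7 WRITE a 24 -> drop (> snap)
  v8 WRITE b 56 -> skip
  v9 WRITE b 61 -> skip
  v10 WRITE a 62 -> drop (> snap)
  v11 WRITE b 7 -> skip
  v12 WRITE b 8 -> skip
  v13 WRITE b 19 -> skip
  v14 WRITE b 20 -> skip
  v15 WRITE b 37 -> skip
  v16 WRITE a 31 -> drop (> snap)
Collected: [(2, 3), (5, 63)]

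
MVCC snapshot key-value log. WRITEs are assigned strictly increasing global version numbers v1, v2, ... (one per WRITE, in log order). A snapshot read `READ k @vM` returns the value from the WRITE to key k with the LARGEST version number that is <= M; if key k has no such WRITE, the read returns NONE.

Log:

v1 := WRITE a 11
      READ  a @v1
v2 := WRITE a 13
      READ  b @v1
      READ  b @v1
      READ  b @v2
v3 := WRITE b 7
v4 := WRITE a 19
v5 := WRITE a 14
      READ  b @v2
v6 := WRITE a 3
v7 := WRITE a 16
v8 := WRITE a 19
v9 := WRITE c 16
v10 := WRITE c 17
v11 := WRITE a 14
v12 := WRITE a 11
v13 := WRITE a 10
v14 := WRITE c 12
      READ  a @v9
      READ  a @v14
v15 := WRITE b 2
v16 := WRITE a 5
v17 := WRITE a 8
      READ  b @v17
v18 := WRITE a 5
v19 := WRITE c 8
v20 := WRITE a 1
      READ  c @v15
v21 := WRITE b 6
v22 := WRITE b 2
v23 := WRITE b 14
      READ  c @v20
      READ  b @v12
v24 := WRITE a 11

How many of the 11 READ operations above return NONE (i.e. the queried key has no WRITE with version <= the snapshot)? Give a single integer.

Answer: 4

Derivation:
v1: WRITE a=11  (a history now [(1, 11)])
READ a @v1: history=[(1, 11)] -> pick v1 -> 11
v2: WRITE a=13  (a history now [(1, 11), (2, 13)])
READ b @v1: history=[] -> no version <= 1 -> NONE
READ b @v1: history=[] -> no version <= 1 -> NONE
READ b @v2: history=[] -> no version <= 2 -> NONE
v3: WRITE b=7  (b history now [(3, 7)])
v4: WRITE a=19  (a history now [(1, 11), (2, 13), (4, 19)])
v5: WRITE a=14  (a history now [(1, 11), (2, 13), (4, 19), (5, 14)])
READ b @v2: history=[(3, 7)] -> no version <= 2 -> NONE
v6: WRITE a=3  (a history now [(1, 11), (2, 13), (4, 19), (5, 14), (6, 3)])
v7: WRITE a=16  (a history now [(1, 11), (2, 13), (4, 19), (5, 14), (6, 3), (7, 16)])
v8: WRITE a=19  (a history now [(1, 11), (2, 13), (4, 19), (5, 14), (6, 3), (7, 16), (8, 19)])
v9: WRITE c=16  (c history now [(9, 16)])
v10: WRITE c=17  (c history now [(9, 16), (10, 17)])
v11: WRITE a=14  (a history now [(1, 11), (2, 13), (4, 19), (5, 14), (6, 3), (7, 16), (8, 19), (11, 14)])
v12: WRITE a=11  (a history now [(1, 11), (2, 13), (4, 19), (5, 14), (6, 3), (7, 16), (8, 19), (11, 14), (12, 11)])
v13: WRITE a=10  (a history now [(1, 11), (2, 13), (4, 19), (5, 14), (6, 3), (7, 16), (8, 19), (11, 14), (12, 11), (13, 10)])
v14: WRITE c=12  (c history now [(9, 16), (10, 17), (14, 12)])
READ a @v9: history=[(1, 11), (2, 13), (4, 19), (5, 14), (6, 3), (7, 16), (8, 19), (11, 14), (12, 11), (13, 10)] -> pick v8 -> 19
READ a @v14: history=[(1, 11), (2, 13), (4, 19), (5, 14), (6, 3), (7, 16), (8, 19), (11, 14), (12, 11), (13, 10)] -> pick v13 -> 10
v15: WRITE b=2  (b history now [(3, 7), (15, 2)])
v16: WRITE a=5  (a history now [(1, 11), (2, 13), (4, 19), (5, 14), (6, 3), (7, 16), (8, 19), (11, 14), (12, 11), (13, 10), (16, 5)])
v17: WRITE a=8  (a history now [(1, 11), (2, 13), (4, 19), (5, 14), (6, 3), (7, 16), (8, 19), (11, 14), (12, 11), (13, 10), (16, 5), (17, 8)])
READ b @v17: history=[(3, 7), (15, 2)] -> pick v15 -> 2
v18: WRITE a=5  (a history now [(1, 11), (2, 13), (4, 19), (5, 14), (6, 3), (7, 16), (8, 19), (11, 14), (12, 11), (13, 10), (16, 5), (17, 8), (18, 5)])
v19: WRITE c=8  (c history now [(9, 16), (10, 17), (14, 12), (19, 8)])
v20: WRITE a=1  (a history now [(1, 11), (2, 13), (4, 19), (5, 14), (6, 3), (7, 16), (8, 19), (11, 14), (12, 11), (13, 10), (16, 5), (17, 8), (18, 5), (20, 1)])
READ c @v15: history=[(9, 16), (10, 17), (14, 12), (19, 8)] -> pick v14 -> 12
v21: WRITE b=6  (b history now [(3, 7), (15, 2), (21, 6)])
v22: WRITE b=2  (b history now [(3, 7), (15, 2), (21, 6), (22, 2)])
v23: WRITE b=14  (b history now [(3, 7), (15, 2), (21, 6), (22, 2), (23, 14)])
READ c @v20: history=[(9, 16), (10, 17), (14, 12), (19, 8)] -> pick v19 -> 8
READ b @v12: history=[(3, 7), (15, 2), (21, 6), (22, 2), (23, 14)] -> pick v3 -> 7
v24: WRITE a=11  (a history now [(1, 11), (2, 13), (4, 19), (5, 14), (6, 3), (7, 16), (8, 19), (11, 14), (12, 11), (13, 10), (16, 5), (17, 8), (18, 5), (20, 1), (24, 11)])
Read results in order: ['11', 'NONE', 'NONE', 'NONE', 'NONE', '19', '10', '2', '12', '8', '7']
NONE count = 4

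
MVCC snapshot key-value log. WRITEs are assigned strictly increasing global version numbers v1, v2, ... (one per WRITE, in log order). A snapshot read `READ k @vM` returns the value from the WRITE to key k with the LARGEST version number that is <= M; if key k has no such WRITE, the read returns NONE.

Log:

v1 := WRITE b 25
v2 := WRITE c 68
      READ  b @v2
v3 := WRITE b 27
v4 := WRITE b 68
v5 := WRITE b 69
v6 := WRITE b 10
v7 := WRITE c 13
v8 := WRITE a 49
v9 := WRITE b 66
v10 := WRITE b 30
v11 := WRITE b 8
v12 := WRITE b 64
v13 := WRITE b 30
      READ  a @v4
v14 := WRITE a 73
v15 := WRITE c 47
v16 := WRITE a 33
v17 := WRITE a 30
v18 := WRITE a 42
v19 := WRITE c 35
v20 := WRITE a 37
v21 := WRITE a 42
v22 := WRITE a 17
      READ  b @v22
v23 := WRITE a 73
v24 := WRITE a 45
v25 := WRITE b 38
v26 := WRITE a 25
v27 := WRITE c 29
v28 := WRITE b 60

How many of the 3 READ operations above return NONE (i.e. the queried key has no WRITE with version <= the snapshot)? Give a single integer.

v1: WRITE b=25  (b history now [(1, 25)])
v2: WRITE c=68  (c history now [(2, 68)])
READ b @v2: history=[(1, 25)] -> pick v1 -> 25
v3: WRITE b=27  (b history now [(1, 25), (3, 27)])
v4: WRITE b=68  (b history now [(1, 25), (3, 27), (4, 68)])
v5: WRITE b=69  (b history now [(1, 25), (3, 27), (4, 68), (5, 69)])
v6: WRITE b=10  (b history now [(1, 25), (3, 27), (4, 68), (5, 69), (6, 10)])
v7: WRITE c=13  (c history now [(2, 68), (7, 13)])
v8: WRITE a=49  (a history now [(8, 49)])
v9: WRITE b=66  (b history now [(1, 25), (3, 27), (4, 68), (5, 69), (6, 10), (9, 66)])
v10: WRITE b=30  (b history now [(1, 25), (3, 27), (4, 68), (5, 69), (6, 10), (9, 66), (10, 30)])
v11: WRITE b=8  (b history now [(1, 25), (3, 27), (4, 68), (5, 69), (6, 10), (9, 66), (10, 30), (11, 8)])
v12: WRITE b=64  (b history now [(1, 25), (3, 27), (4, 68), (5, 69), (6, 10), (9, 66), (10, 30), (11, 8), (12, 64)])
v13: WRITE b=30  (b history now [(1, 25), (3, 27), (4, 68), (5, 69), (6, 10), (9, 66), (10, 30), (11, 8), (12, 64), (13, 30)])
READ a @v4: history=[(8, 49)] -> no version <= 4 -> NONE
v14: WRITE a=73  (a history now [(8, 49), (14, 73)])
v15: WRITE c=47  (c history now [(2, 68), (7, 13), (15, 47)])
v16: WRITE a=33  (a history now [(8, 49), (14, 73), (16, 33)])
v17: WRITE a=30  (a history now [(8, 49), (14, 73), (16, 33), (17, 30)])
v18: WRITE a=42  (a history now [(8, 49), (14, 73), (16, 33), (17, 30), (18, 42)])
v19: WRITE c=35  (c history now [(2, 68), (7, 13), (15, 47), (19, 35)])
v20: WRITE a=37  (a history now [(8, 49), (14, 73), (16, 33), (17, 30), (18, 42), (20, 37)])
v21: WRITE a=42  (a history now [(8, 49), (14, 73), (16, 33), (17, 30), (18, 42), (20, 37), (21, 42)])
v22: WRITE a=17  (a history now [(8, 49), (14, 73), (16, 33), (17, 30), (18, 42), (20, 37), (21, 42), (22, 17)])
READ b @v22: history=[(1, 25), (3, 27), (4, 68), (5, 69), (6, 10), (9, 66), (10, 30), (11, 8), (12, 64), (13, 30)] -> pick v13 -> 30
v23: WRITE a=73  (a history now [(8, 49), (14, 73), (16, 33), (17, 30), (18, 42), (20, 37), (21, 42), (22, 17), (23, 73)])
v24: WRITE a=45  (a history now [(8, 49), (14, 73), (16, 33), (17, 30), (18, 42), (20, 37), (21, 42), (22, 17), (23, 73), (24, 45)])
v25: WRITE b=38  (b history now [(1, 25), (3, 27), (4, 68), (5, 69), (6, 10), (9, 66), (10, 30), (11, 8), (12, 64), (13, 30), (25, 38)])
v26: WRITE a=25  (a history now [(8, 49), (14, 73), (16, 33), (17, 30), (18, 42), (20, 37), (21, 42), (22, 17), (23, 73), (24, 45), (26, 25)])
v27: WRITE c=29  (c history now [(2, 68), (7, 13), (15, 47), (19, 35), (27, 29)])
v28: WRITE b=60  (b history now [(1, 25), (3, 27), (4, 68), (5, 69), (6, 10), (9, 66), (10, 30), (11, 8), (12, 64), (13, 30), (25, 38), (28, 60)])
Read results in order: ['25', 'NONE', '30']
NONE count = 1

Answer: 1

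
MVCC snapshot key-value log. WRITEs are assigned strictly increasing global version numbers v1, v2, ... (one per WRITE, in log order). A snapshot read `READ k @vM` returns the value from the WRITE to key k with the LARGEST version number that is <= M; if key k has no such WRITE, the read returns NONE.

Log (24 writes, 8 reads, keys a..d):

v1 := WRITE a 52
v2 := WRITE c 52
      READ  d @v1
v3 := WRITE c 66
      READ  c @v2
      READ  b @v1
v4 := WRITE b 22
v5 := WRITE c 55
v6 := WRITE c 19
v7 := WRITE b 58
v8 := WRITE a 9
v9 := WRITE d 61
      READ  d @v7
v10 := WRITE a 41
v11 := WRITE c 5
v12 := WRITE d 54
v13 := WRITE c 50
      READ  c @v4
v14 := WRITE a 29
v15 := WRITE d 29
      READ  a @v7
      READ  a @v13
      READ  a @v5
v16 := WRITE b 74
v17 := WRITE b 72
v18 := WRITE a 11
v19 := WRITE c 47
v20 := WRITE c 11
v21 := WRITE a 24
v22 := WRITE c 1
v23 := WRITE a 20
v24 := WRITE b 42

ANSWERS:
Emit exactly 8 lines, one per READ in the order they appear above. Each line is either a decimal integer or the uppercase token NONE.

Answer: NONE
52
NONE
NONE
66
52
41
52

Derivation:
v1: WRITE a=52  (a history now [(1, 52)])
v2: WRITE c=52  (c history now [(2, 52)])
READ d @v1: history=[] -> no version <= 1 -> NONE
v3: WRITE c=66  (c history now [(2, 52), (3, 66)])
READ c @v2: history=[(2, 52), (3, 66)] -> pick v2 -> 52
READ b @v1: history=[] -> no version <= 1 -> NONE
v4: WRITE b=22  (b history now [(4, 22)])
v5: WRITE c=55  (c history now [(2, 52), (3, 66), (5, 55)])
v6: WRITE c=19  (c history now [(2, 52), (3, 66), (5, 55), (6, 19)])
v7: WRITE b=58  (b history now [(4, 22), (7, 58)])
v8: WRITE a=9  (a history now [(1, 52), (8, 9)])
v9: WRITE d=61  (d history now [(9, 61)])
READ d @v7: history=[(9, 61)] -> no version <= 7 -> NONE
v10: WRITE a=41  (a history now [(1, 52), (8, 9), (10, 41)])
v11: WRITE c=5  (c history now [(2, 52), (3, 66), (5, 55), (6, 19), (11, 5)])
v12: WRITE d=54  (d history now [(9, 61), (12, 54)])
v13: WRITE c=50  (c history now [(2, 52), (3, 66), (5, 55), (6, 19), (11, 5), (13, 50)])
READ c @v4: history=[(2, 52), (3, 66), (5, 55), (6, 19), (11, 5), (13, 50)] -> pick v3 -> 66
v14: WRITE a=29  (a history now [(1, 52), (8, 9), (10, 41), (14, 29)])
v15: WRITE d=29  (d history now [(9, 61), (12, 54), (15, 29)])
READ a @v7: history=[(1, 52), (8, 9), (10, 41), (14, 29)] -> pick v1 -> 52
READ a @v13: history=[(1, 52), (8, 9), (10, 41), (14, 29)] -> pick v10 -> 41
READ a @v5: history=[(1, 52), (8, 9), (10, 41), (14, 29)] -> pick v1 -> 52
v16: WRITE b=74  (b history now [(4, 22), (7, 58), (16, 74)])
v17: WRITE b=72  (b history now [(4, 22), (7, 58), (16, 74), (17, 72)])
v18: WRITE a=11  (a history now [(1, 52), (8, 9), (10, 41), (14, 29), (18, 11)])
v19: WRITE c=47  (c history now [(2, 52), (3, 66), (5, 55), (6, 19), (11, 5), (13, 50), (19, 47)])
v20: WRITE c=11  (c history now [(2, 52), (3, 66), (5, 55), (6, 19), (11, 5), (13, 50), (19, 47), (20, 11)])
v21: WRITE a=24  (a history now [(1, 52), (8, 9), (10, 41), (14, 29), (18, 11), (21, 24)])
v22: WRITE c=1  (c history now [(2, 52), (3, 66), (5, 55), (6, 19), (11, 5), (13, 50), (19, 47), (20, 11), (22, 1)])
v23: WRITE a=20  (a history now [(1, 52), (8, 9), (10, 41), (14, 29), (18, 11), (21, 24), (23, 20)])
v24: WRITE b=42  (b history now [(4, 22), (7, 58), (16, 74), (17, 72), (24, 42)])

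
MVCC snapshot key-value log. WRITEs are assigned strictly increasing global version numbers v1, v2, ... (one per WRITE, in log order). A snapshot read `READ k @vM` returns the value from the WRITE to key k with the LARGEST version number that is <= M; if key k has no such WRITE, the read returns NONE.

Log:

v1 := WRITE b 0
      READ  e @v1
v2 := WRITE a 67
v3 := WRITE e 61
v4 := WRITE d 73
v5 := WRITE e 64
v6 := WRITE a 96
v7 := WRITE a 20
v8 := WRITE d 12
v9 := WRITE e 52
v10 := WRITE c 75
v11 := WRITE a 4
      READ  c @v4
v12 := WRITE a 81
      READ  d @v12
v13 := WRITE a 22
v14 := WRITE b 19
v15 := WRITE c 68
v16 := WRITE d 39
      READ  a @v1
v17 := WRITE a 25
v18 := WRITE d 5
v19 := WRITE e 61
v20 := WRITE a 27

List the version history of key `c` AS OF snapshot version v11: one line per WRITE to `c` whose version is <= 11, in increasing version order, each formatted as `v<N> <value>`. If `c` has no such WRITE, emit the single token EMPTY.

Answer: v10 75

Derivation:
Scan writes for key=c with version <= 11:
  v1 WRITE b 0 -> skip
  v2 WRITE a 67 -> skip
  v3 WRITE e 61 -> skip
  v4 WRITE d 73 -> skip
  v5 WRITE e 64 -> skip
  v6 WRITE a 96 -> skip
  v7 WRITE a 20 -> skip
  v8 WRITE d 12 -> skip
  v9 WRITE e 52 -> skip
  v10 WRITE c 75 -> keep
  v11 WRITE a 4 -> skip
  v12 WRITE a 81 -> skip
  v13 WRITE a 22 -> skip
  v14 WRITE b 19 -> skip
  v15 WRITE c 68 -> drop (> snap)
  v16 WRITE d 39 -> skip
  v17 WRITE a 25 -> skip
  v18 WRITE d 5 -> skip
  v19 WRITE e 61 -> skip
  v20 WRITE a 27 -> skip
Collected: [(10, 75)]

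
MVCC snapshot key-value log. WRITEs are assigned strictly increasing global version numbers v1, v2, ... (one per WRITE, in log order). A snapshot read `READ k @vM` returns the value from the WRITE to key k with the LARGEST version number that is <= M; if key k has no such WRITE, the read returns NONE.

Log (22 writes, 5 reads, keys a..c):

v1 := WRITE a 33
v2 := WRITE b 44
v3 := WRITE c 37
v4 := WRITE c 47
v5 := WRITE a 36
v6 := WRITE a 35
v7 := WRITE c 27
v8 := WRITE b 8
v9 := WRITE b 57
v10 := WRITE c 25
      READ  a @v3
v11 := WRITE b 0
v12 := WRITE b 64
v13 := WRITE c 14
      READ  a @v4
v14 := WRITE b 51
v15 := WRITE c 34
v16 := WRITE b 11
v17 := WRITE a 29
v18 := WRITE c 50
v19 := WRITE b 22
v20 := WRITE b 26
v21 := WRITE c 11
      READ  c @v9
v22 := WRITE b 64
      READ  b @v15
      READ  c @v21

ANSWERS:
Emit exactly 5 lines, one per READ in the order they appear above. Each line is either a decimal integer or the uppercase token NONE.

v1: WRITE a=33  (a history now [(1, 33)])
v2: WRITE b=44  (b history now [(2, 44)])
v3: WRITE c=37  (c history now [(3, 37)])
v4: WRITE c=47  (c history now [(3, 37), (4, 47)])
v5: WRITE a=36  (a history now [(1, 33), (5, 36)])
v6: WRITE a=35  (a history now [(1, 33), (5, 36), (6, 35)])
v7: WRITE c=27  (c history now [(3, 37), (4, 47), (7, 27)])
v8: WRITE b=8  (b history now [(2, 44), (8, 8)])
v9: WRITE b=57  (b history now [(2, 44), (8, 8), (9, 57)])
v10: WRITE c=25  (c history now [(3, 37), (4, 47), (7, 27), (10, 25)])
READ a @v3: history=[(1, 33), (5, 36), (6, 35)] -> pick v1 -> 33
v11: WRITE b=0  (b history now [(2, 44), (8, 8), (9, 57), (11, 0)])
v12: WRITE b=64  (b history now [(2, 44), (8, 8), (9, 57), (11, 0), (12, 64)])
v13: WRITE c=14  (c history now [(3, 37), (4, 47), (7, 27), (10, 25), (13, 14)])
READ a @v4: history=[(1, 33), (5, 36), (6, 35)] -> pick v1 -> 33
v14: WRITE b=51  (b history now [(2, 44), (8, 8), (9, 57), (11, 0), (12, 64), (14, 51)])
v15: WRITE c=34  (c history now [(3, 37), (4, 47), (7, 27), (10, 25), (13, 14), (15, 34)])
v16: WRITE b=11  (b history now [(2, 44), (8, 8), (9, 57), (11, 0), (12, 64), (14, 51), (16, 11)])
v17: WRITE a=29  (a history now [(1, 33), (5, 36), (6, 35), (17, 29)])
v18: WRITE c=50  (c history now [(3, 37), (4, 47), (7, 27), (10, 25), (13, 14), (15, 34), (18, 50)])
v19: WRITE b=22  (b history now [(2, 44), (8, 8), (9, 57), (11, 0), (12, 64), (14, 51), (16, 11), (19, 22)])
v20: WRITE b=26  (b history now [(2, 44), (8, 8), (9, 57), (11, 0), (12, 64), (14, 51), (16, 11), (19, 22), (20, 26)])
v21: WRITE c=11  (c history now [(3, 37), (4, 47), (7, 27), (10, 25), (13, 14), (15, 34), (18, 50), (21, 11)])
READ c @v9: history=[(3, 37), (4, 47), (7, 27), (10, 25), (13, 14), (15, 34), (18, 50), (21, 11)] -> pick v7 -> 27
v22: WRITE b=64  (b history now [(2, 44), (8, 8), (9, 57), (11, 0), (12, 64), (14, 51), (16, 11), (19, 22), (20, 26), (22, 64)])
READ b @v15: history=[(2, 44), (8, 8), (9, 57), (11, 0), (12, 64), (14, 51), (16, 11), (19, 22), (20, 26), (22, 64)] -> pick v14 -> 51
READ c @v21: history=[(3, 37), (4, 47), (7, 27), (10, 25), (13, 14), (15, 34), (18, 50), (21, 11)] -> pick v21 -> 11

Answer: 33
33
27
51
11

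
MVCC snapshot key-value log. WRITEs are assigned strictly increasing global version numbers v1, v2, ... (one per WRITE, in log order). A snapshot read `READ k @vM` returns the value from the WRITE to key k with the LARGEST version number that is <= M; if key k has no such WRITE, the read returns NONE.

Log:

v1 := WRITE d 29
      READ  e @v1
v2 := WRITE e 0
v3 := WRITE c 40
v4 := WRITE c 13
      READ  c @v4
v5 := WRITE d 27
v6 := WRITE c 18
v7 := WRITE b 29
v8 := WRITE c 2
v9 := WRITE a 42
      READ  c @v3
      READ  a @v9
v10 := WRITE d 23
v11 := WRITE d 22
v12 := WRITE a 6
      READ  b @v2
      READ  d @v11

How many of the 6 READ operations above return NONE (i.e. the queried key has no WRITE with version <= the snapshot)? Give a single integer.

Answer: 2

Derivation:
v1: WRITE d=29  (d history now [(1, 29)])
READ e @v1: history=[] -> no version <= 1 -> NONE
v2: WRITE e=0  (e history now [(2, 0)])
v3: WRITE c=40  (c history now [(3, 40)])
v4: WRITE c=13  (c history now [(3, 40), (4, 13)])
READ c @v4: history=[(3, 40), (4, 13)] -> pick v4 -> 13
v5: WRITE d=27  (d history now [(1, 29), (5, 27)])
v6: WRITE c=18  (c history now [(3, 40), (4, 13), (6, 18)])
v7: WRITE b=29  (b history now [(7, 29)])
v8: WRITE c=2  (c history now [(3, 40), (4, 13), (6, 18), (8, 2)])
v9: WRITE a=42  (a history now [(9, 42)])
READ c @v3: history=[(3, 40), (4, 13), (6, 18), (8, 2)] -> pick v3 -> 40
READ a @v9: history=[(9, 42)] -> pick v9 -> 42
v10: WRITE d=23  (d history now [(1, 29), (5, 27), (10, 23)])
v11: WRITE d=22  (d history now [(1, 29), (5, 27), (10, 23), (11, 22)])
v12: WRITE a=6  (a history now [(9, 42), (12, 6)])
READ b @v2: history=[(7, 29)] -> no version <= 2 -> NONE
READ d @v11: history=[(1, 29), (5, 27), (10, 23), (11, 22)] -> pick v11 -> 22
Read results in order: ['NONE', '13', '40', '42', 'NONE', '22']
NONE count = 2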